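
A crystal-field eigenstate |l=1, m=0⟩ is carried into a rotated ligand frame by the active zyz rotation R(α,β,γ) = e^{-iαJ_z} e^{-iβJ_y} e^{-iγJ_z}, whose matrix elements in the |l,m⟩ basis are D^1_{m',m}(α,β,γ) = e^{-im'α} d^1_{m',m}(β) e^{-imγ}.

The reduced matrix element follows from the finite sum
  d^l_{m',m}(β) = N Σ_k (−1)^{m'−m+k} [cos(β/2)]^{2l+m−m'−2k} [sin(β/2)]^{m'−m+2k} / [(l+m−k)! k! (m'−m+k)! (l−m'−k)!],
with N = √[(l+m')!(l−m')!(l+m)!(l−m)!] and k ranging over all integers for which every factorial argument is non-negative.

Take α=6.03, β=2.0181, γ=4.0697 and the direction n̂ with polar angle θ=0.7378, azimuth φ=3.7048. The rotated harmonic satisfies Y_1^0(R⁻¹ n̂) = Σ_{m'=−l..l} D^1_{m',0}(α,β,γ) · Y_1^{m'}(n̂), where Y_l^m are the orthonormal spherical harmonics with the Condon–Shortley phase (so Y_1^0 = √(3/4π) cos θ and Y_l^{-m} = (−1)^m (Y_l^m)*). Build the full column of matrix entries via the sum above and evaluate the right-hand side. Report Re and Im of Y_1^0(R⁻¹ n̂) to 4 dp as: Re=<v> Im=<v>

Need the full column D^1_{m',0} for m'=−1..1 at α=6.0300, β=2.0181, γ=4.0697.
cos(β/2)=0.532665, sin(β/2)=0.846326
d^1_{-1,0}: single k=1 term ⇒ +0.637539;  D = +0.617214-0.159697i
d^1_{0,0}: k∈[0..1] ⇒ +0.283732 -0.716268 = -0.432536;  D = -0.432536+0.000000i
d^1_{1,0}: single k=0 term ⇒ -0.637539;  D = -0.617214-0.159697i
Y_1^{m'}(θ=0.7378,φ=3.7048) and Σ D·Y over m':
  (+0.6172-0.1597i)·(-0.1965+0.1241i)  (-0.4325+0.0000i)·(+0.3615+0.0000i)  (-0.6172-0.1597i)·(+0.1965+0.1241i)
Y_1^0(R⁻¹ n̂) = -0.359322+0.000000i

Re=-0.3593 Im=0.0000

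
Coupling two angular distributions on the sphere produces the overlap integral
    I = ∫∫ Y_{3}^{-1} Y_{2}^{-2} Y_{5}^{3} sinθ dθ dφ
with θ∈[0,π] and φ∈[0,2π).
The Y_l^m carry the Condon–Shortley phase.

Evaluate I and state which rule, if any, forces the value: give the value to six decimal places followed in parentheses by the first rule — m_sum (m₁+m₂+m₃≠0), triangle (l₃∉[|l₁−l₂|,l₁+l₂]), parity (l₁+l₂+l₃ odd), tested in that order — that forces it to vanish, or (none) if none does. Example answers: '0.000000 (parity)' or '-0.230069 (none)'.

m-sum 0 ✓  L=10 even ✓  1≤5≤5 ✓
Π(2lᵢ+1) = 7×5×11 = 385
triangle coeff Δ(3,2,5) = 1/2310
Σ_t [0,0]: t=0:+1/144 = 1/144
(3j)²=10/231 [(3 2 5; 0 0 0)], sign=-1
Σ_t [0,0]: t=0:+1/1152 = 1/1152
(3j)²=1/33 [(3 2 5; -1 -2 3)], sign=+1
⇒ 4πI² = 50/99
I = (-1)√(50/99/(4π)) = -0.20047604
No selection rule forces the value: the integral is nonzero (none).

-0.200476 (none)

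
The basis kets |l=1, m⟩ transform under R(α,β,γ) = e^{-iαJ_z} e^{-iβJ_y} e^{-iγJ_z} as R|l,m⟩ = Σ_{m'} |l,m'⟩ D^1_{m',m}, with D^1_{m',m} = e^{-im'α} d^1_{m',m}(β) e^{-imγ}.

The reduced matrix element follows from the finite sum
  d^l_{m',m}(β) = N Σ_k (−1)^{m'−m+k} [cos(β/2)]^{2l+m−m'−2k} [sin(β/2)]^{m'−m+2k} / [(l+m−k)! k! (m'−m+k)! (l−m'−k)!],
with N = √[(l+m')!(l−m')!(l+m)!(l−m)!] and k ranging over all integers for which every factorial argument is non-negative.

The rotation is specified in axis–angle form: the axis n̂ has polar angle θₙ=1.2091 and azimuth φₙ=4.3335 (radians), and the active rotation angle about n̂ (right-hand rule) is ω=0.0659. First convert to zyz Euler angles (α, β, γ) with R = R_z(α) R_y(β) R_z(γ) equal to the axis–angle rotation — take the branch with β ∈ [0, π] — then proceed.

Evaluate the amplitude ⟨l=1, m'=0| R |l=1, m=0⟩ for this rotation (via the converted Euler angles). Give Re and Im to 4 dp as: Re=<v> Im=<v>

Axis–angle → zyz. n̂ = (sinθₙcosφₙ, sinθₙsinφₙ, cosθₙ) = (-0.345956, -0.868963, +0.353861), ω = 0.0659.
R = I cosω + sinω [n̂]ₓ + (1−cosω) n̂n̂ᵀ gives
  R = [+0.998089, -0.022650, -0.057489; +0.023955, +0.999468, +0.022115; +0.056957, -0.023449, +0.998101]
β = atan2(√(R₁₃²+R₂₃²), R₃₃) = 0.061635; α = atan2(R₂₃, R₁₃) mod 2π = 2.774367; γ = atan2(R₃₂, −R₃₁) mod 2π = 3.532145
Split into d^1_{0,0}(β=0.0616) × two z-phases.
c=cos(0.061635/2)=0.999525, s=sin(0.061635/2)=0.030812; N=√[1·1·1·1]=1.000000
k∈{0,1} keeps every argument non-negative
  k=0: (−1)^0·1.0000/(1)·0.9995^2·0.0308^0 = +0.999051
  k=1: (−1)^1·1.0000/(1)·0.9995^0·0.0308^2 = -0.000949
d^1_{0,0}(0.0616) = +0.999051 -0.000949 = +0.998101
Phases: e^{-i·(0)·2.7744}=+1.000000+0.000000i, e^{-i·(0)·3.5321}=+1.000000+0.000000i ⇒ D=+0.998101+0.000000i

Re=0.9981 Im=0.0000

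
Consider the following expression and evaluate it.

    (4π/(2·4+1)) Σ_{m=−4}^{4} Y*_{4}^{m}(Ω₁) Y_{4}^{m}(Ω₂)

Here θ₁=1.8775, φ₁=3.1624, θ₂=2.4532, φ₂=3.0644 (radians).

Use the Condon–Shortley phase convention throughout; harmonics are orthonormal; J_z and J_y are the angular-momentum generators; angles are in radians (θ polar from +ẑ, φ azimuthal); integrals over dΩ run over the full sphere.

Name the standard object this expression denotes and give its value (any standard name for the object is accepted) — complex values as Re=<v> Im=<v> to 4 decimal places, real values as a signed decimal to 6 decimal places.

This sum is the spherical-harmonic addition theorem: it equals the Legendre polynomial P_l(cos γ) of the angle γ between the two directions.
Summing Y*_{l m}(θ₁,φ₁)·Y_{l m}(θ₂,φ₂) over m ∈ [−4, 4]; prefactor 4π/(2·4+1) = 1.396263:
  term(m=-4) = 0.02435 + 0.01007j   from Y*(Ω₁)=0.36427 + 0.03039j, Y(Ω₂)=0.06868 + 0.02191j
  term(m=-3) = 0.07767 + 0.02352j   from Y*(Ω₁)=0.32679 + 0.02043j, Y(Ω₂)=0.24123 + 0.05688j
  term(m=-2) = -0.04626 - 0.00919j   from Y*(Ω₁)=-0.10994 - 0.00458j, Y(Ω₂)=0.42354 + 0.06591j
  term(m=-1) = -0.08728 - 0.00858j   from Y*(Ω₁)=-0.32155 - 0.00669j, Y(Ω₂)=0.27186 + 0.02103j
  term(m=+0) = -0.01520 + 0.00000j   from Y*(Ω₁)=0.05884 + 0.00000j, Y(Ω₂)=-0.25841 + 0.00000j
  term(m=+1) = -0.08728 + 0.00858j   from Y*(Ω₁)=0.32155 - 0.00669j, Y(Ω₂)=-0.27186 + 0.02103j
  term(m=+2) = -0.04626 + 0.00919j   from Y*(Ω₁)=-0.10994 + 0.00458j, Y(Ω₂)=0.42354 - 0.06591j
  term(m=+3) = 0.07767 - 0.02352j   from Y*(Ω₁)=-0.32679 + 0.02043j, Y(Ω₂)=-0.24123 + 0.05688j
  term(m=+4) = 0.02435 - 0.01007j   from Y*(Ω₁)=0.36427 - 0.03039j, Y(Ω₂)=0.06868 - 0.02191j
Total Σ_m = -0.07824 + 0.00000j. Multiply by 1.396263: -0.10924 + 0.00000j. P_4(cos γ) = -0.109241

Legendre polynomial (addition theorem), -0.109241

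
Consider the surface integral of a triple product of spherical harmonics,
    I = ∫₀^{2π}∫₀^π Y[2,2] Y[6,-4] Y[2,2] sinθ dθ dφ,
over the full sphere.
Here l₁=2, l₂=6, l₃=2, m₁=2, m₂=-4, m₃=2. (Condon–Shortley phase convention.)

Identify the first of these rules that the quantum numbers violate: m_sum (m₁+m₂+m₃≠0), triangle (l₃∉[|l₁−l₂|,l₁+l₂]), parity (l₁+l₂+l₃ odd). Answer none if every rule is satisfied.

m₁+m₂+m₃ = 2 − 4 + 2 = 0  ✓
triangle: need |l₁−l₂| ≤ l₃ ≤ l₁+l₂ = [4,8]; l₃=2 is outside  ✗
parity: l₁+l₂+l₃ = 10 is even

triangle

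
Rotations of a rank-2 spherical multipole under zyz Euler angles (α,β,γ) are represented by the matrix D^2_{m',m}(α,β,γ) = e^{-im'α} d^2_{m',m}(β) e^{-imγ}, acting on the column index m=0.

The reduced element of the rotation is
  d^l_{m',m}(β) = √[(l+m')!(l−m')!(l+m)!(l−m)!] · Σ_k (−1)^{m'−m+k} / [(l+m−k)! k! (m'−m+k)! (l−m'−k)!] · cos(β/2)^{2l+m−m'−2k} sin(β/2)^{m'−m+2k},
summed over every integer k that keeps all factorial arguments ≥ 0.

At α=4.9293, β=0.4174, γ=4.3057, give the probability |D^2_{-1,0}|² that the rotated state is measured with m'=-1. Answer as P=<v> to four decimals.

D^2_{-1,0}(4.9293,0.4174,4.3057) = e^{-i·-1·4.9293}·d^2_{-1,0}(0.4174)·e^{-i·0·4.3057}. Compute d first:
Half-angle: c=0.978301, s=0.207188. N=√(1·6·2·2)=4.898979
The bounds max(0,m−m')=1 and min(l+m,l−m')=2 give 2 terms
  k=1: (−1)^0·4.8990/(2)·0.9783^3·0.2072^1 = +0.475180
  k=2: (−1)^1·4.8990/(2)·0.9783^1·0.2072^3 = -0.021313
d^2_{-1,0}(0.4174) = +0.475180 -0.021313 = +0.453867
|D^2_{-1,0}|² = |d^2_{-1,0}(β)|² = (+0.453867)² = 0.205996 (the z-rotation phases have unit modulus)

P=0.2060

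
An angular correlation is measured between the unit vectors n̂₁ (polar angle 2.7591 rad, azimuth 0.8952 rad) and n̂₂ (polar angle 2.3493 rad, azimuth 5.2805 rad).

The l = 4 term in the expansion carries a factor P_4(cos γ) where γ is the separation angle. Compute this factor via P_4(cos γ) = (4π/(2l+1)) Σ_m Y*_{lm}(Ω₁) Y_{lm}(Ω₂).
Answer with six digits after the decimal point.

Addition theorem: P_4(cos γ) = (4π/9) Σ_m Y*_{lm}(Ω₁) Y_{lm}(Ω₂), m = −4…4:
  m=-4: (-0.00777 - 0.00365j) × (-0.07339 - 0.08685j) = 0.00025 + 0.00094j  (running Σ = 0.00025 + 0.00094j)
  m=-3: (0.05421 - 0.02659j) × (0.31438 - 0.04223j) = 0.01592 - 0.01065j  (running Σ = 0.01617 - 0.00970j)
  m=-2: (-0.05101 + 0.22854j) × (-0.17504 + 0.37709j) = -0.07725 - 0.05924j  (running Σ = -0.06108 - 0.06894j)
  m=-1: (-0.30988 - 0.38667j) × (-0.05749 - 0.09006j) = -0.01701 + 0.05014j  (running Σ = -0.07809 - 0.01881j)
  m=0: (0.32868 + 0.00000j) × (-0.34727 + 0.00000j) = -0.11414 + 0.00000j  (running Σ = -0.19223 - 0.01881j)
  m=1: (0.30988 - 0.38667j) × (0.05749 - 0.09006j) = -0.01701 - 0.05014j  (running Σ = -0.20924 - 0.06894j)
  m=2: (-0.05101 - 0.22854j) × (-0.17504 - 0.37709j) = -0.07725 + 0.05924j  (running Σ = -0.28649 - 0.00970j)
  m=3: (-0.05421 - 0.02659j) × (-0.31438 - 0.04223j) = 0.01592 + 0.01065j  (running Σ = -0.27057 + 0.00094j)
  m=4: (-0.00777 + 0.00365j) × (-0.07339 + 0.08685j) = 0.00025 - 0.00094j  (running Σ = -0.27032 + 0.00000j)
Total Σ_m = -0.27032 + 0.00000j. Multiply by 1.396263: -0.37744 + 0.00000j. P_4(cos γ) = -0.377440

-0.377440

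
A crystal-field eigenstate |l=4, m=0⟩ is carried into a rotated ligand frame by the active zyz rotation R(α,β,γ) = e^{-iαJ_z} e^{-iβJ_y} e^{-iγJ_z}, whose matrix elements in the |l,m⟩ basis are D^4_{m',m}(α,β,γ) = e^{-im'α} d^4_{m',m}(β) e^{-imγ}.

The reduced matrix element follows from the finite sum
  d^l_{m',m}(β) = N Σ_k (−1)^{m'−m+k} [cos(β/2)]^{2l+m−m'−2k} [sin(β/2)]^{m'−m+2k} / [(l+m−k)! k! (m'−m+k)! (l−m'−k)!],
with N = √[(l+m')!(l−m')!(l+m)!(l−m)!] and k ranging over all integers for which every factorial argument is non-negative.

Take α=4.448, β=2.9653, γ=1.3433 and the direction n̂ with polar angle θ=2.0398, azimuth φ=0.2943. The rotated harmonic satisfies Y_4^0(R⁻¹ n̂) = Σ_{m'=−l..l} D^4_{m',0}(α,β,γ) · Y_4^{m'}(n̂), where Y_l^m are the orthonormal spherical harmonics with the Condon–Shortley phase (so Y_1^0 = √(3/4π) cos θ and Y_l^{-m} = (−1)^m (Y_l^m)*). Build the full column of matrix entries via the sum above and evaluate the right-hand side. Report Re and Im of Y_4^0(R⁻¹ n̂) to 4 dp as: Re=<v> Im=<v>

Need the full column D^4_{m',0} for m'=−4..4 at α=4.4480, β=2.9653, γ=1.3433.
cos(β/2)=0.088032, sin(β/2)=0.996118
d^4_{-4,0}: single k=4 term ⇒ +0.000495;  D = +0.000243-0.000431i
d^4_{-3,0}: k∈[3..4] ⇒ +0.000062 -0.007917 = -0.007855;  D = -0.005597-0.005511i
d^4_{-2,0}: k∈[2..4] ⇒ +0.000004 -0.001496 +0.071824 = +0.070332;  D = -0.060727+0.035481i
d^4_{-1,0}: k∈[1..4] ⇒ +0.000000 -0.000140 +0.017953 -0.383117 = -0.365303;  D = +0.095461+0.352610i
d^4_{0,0}: k∈[0..4] ⇒ +0.000000 -0.000007 +0.002129 -0.121134 +0.969360 = +0.850347;  D = +0.850347+0.000000i
d^4_{1,0}: k∈[0..3] ⇒ -0.000000 +0.000140 -0.017953 +0.383117 = +0.365303;  D = -0.095461+0.352610i
d^4_{2,0}: k∈[0..2] ⇒ +0.000004 -0.001496 +0.071824 = +0.070332;  D = -0.060727-0.035481i
d^4_{3,0}: k∈[0..1] ⇒ -0.000062 +0.007917 = +0.007855;  D = +0.005597-0.005511i
d^4_{4,0}: single k=0 term ⇒ +0.000495;  D = +0.000243+0.000431i
Y_4^{m'}(θ=2.0398,φ=0.2943) and Σ D·Y over m':
  (+0.0002-0.0004i)·(+0.1075-0.2588i)  (-0.0056-0.0055i)·(-0.2550+0.3102i)  (-0.0607+0.0355i)·(+0.0952-0.0636i)  (+0.0955+0.3526i)·(+0.2866-0.0869i)  (+0.8503+0.0000i)·(-0.1765+0.0000i)  (-0.0955+0.3526i)·(-0.2866-0.0869i)  (-0.0607-0.0355i)·(+0.0952+0.0636i)  (+0.0056-0.0055i)·(+0.2550+0.3102i)  (+0.0002+0.0004i)·(+0.1075+0.2588i)
Y_4^0(R⁻¹ n̂) = -0.035044+0.000000i

Re=-0.0350 Im=0.0000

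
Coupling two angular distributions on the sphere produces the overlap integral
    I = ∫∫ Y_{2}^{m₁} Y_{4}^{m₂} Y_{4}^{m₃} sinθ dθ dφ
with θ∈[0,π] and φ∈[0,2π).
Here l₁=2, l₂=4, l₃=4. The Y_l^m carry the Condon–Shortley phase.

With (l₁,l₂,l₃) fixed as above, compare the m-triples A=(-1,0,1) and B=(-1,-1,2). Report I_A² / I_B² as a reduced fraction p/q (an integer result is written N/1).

l's match ⇒ only the (l;m) 3-j factors differ between A and B.
A: triangle coeff Δ(2,4,4) = 1/13860; Σ_t [1,2]: t=1:−1/72 t=2:+1/96 = -1/288; (3j)²=1/462 [(2 4 4; -1 0 1)], sign=+1
B: triangle coeff Δ(2,4,4) = 1/13860; Σ_t [1,2]: t=1:−1/96 t=2:+1/240 = -1/160; (3j)²=27/1540 [(2 4 4; -1 -1 2)], sign=-1
I_A²/I_B² = (1/462)/(27/1540) = 10/81

10/81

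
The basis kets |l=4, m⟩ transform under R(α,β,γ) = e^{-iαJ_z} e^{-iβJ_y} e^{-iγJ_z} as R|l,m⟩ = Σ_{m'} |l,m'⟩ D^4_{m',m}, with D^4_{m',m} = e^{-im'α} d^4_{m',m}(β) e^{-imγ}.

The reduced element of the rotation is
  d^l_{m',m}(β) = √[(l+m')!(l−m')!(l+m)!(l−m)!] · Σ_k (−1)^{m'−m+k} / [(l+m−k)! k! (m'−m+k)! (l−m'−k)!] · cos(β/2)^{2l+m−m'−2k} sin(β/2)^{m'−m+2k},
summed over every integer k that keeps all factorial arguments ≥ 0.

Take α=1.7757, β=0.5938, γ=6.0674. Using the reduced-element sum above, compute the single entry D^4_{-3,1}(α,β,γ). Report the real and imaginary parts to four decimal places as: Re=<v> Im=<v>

Re=0.0565 Im=-0.0516

D^4_{-3,1}(1.7757,0.5938,6.0674) = e^{-i·-3·1.7757}·d^4_{-3,1}(0.5938)·e^{-i·1·6.0674}. Compute d first:
c=cos(0.593800/2)=0.956248, s=sin(0.593800/2)=0.292557; N=√[1·5040·120·6]=1904.940944
k∈{4,5} keeps every argument non-negative
  k=4: (−1)^0·1904.9409/(144)·0.9562^4·0.2926^4 = +0.081030
  k=5: (−1)^1·1904.9409/(240)·0.9562^2·0.2926^6 = -0.004551
d^4_{-3,1}(0.5938) = +0.081030 -0.004551 = +0.076479
D = (+0.576722-0.816940i)·(+0.076479)·(+0.976809+0.214115i) = +0.056462-0.051586i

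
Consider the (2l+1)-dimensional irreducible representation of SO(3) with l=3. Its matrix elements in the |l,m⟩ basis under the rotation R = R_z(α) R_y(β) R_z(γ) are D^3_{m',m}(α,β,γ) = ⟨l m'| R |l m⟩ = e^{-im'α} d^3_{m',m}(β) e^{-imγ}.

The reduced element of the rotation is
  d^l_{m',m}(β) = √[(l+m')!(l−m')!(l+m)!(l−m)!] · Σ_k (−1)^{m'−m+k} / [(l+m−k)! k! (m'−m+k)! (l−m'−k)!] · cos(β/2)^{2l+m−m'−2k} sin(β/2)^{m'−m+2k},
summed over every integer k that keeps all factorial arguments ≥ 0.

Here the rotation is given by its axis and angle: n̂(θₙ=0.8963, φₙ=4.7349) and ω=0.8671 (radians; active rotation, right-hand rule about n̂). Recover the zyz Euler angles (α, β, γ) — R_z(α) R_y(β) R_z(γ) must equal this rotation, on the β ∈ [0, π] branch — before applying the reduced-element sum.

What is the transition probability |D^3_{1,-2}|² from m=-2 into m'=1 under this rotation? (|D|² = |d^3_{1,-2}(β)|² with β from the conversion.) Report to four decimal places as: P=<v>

Axis–angle → zyz. n̂ = (sinθₙcosφₙ, sinθₙsinφₙ, cosθₙ) = (+0.017580, -0.780824, +0.624504), ω = 0.8671.
R = I cosω + sinω [n̂]ₓ + (1−cosω) n̂n̂ᵀ gives
  R = [+0.647149, -0.481002, -0.591468; +0.471312, +0.862235, -0.185517; +0.599219, -0.158709, +0.784696]
β = atan2(√(R₁₃²+R₂₃²), R₃₃) = 0.668590; α = atan2(R₂₃, R₁₃) mod 2π = 3.445529; γ = atan2(R₃₂, −R₃₁) mod 2π = 3.400507
D^3_{1,-2}(3.4455,0.6686,3.4005) = e^{-i·1·3.4455}·d^3_{1,-2}(0.6686)·e^{-i·-2·3.4005}. Compute d first:
Half-angle: c=0.944642, s=0.328103. N=√(24·2·1·120)=75.894664
k∈{0,1} keeps every argument non-negative
  k=0: (−1)^3·75.8947/(12)·0.9446^3·0.3281^3 = -0.188306
  k=1: (−1)^4·75.8947/(24)·0.9446^1·0.3281^5 = +0.011358
d^3_{1,-2}(0.6686) = -0.188306 +0.011358 = -0.176947
|D^3_{1,-2}|² = |d^3_{1,-2}(β)|² = (-0.176947)² = 0.031310 (the z-rotation phases have unit modulus)

P=0.0313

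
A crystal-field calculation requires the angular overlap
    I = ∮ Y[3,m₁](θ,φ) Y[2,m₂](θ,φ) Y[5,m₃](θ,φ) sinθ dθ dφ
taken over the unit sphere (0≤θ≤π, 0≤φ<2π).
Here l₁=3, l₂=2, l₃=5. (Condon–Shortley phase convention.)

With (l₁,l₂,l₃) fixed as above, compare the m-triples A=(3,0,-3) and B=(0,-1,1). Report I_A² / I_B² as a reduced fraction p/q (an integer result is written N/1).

Shared (l₁,l₂,l₃)=(3,2,5): N and (l;000)² cancel in I_A²/I_B².
A: Δ = 0!·6!·4!/11! = 1/2310; Racah Σ t=0..0: t=0:+1/2880 = 1/2880; ⇒ 3j(3 2 5; 3 0 -3)² = 2/165, sgn +1
B: Δ = 0!·6!·4!/11! = 1/2310; Racah Σ t=0..0: t=0:+1/216 = 1/216; ⇒ 3j(3 2 5; 0 -1 1)² = 8/231, sgn +1
I_A²/I_B² = (2/165)/(8/231) = 7/20

7/20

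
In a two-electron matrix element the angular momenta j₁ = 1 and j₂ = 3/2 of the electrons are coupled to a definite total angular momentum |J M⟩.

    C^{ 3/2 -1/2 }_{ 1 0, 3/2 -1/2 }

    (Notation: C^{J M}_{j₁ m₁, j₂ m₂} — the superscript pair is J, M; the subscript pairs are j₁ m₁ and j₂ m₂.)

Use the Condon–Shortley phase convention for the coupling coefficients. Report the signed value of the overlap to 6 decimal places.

+0.258199

triangle: 1!·1!·2!/5! = 2/120
(j±m)!: 1!·1!·1!·2!·1!·2! = 4
prefactor² = (2J+1)·Δ·N² = 4/15
  k=0: +1/(0!·1!·1!·1!·0!·1!) = 1
  k=1: −1/(1!·0!·0!·0!·1!·2!) = -1/2
Σ = 1/2  ⇒  CG² = 4/15·(1/2)² = 1/15
CG = +√(1/15) = +0.258199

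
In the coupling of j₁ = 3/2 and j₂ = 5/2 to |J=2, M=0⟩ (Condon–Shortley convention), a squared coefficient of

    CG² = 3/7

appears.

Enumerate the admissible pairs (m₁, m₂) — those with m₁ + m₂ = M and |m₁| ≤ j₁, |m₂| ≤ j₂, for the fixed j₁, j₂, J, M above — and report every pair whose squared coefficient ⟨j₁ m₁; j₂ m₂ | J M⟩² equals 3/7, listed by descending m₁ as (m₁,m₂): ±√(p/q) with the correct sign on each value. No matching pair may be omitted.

Admissible pairs with m₁+m₂ = M = 0: (-3/2,3/2), (-1/2,1/2), (1/2,-1/2), (3/2,-3/2)
  (m₁,m₂)=(3/2,-3/2): CG² = 3/7, CG = +√(3/7)   ← matches the target
  (m₁,m₂)=(1/2,-1/2): CG² = 1/14, CG = −√(1/14)
  (m₁,m₂)=(-1/2,1/2): CG² = 1/14, CG = −√(1/14)
  (m₁,m₂)=(-3/2,3/2): CG² = 3/7, CG = +√(3/7)   ← matches the target
Pairs with CG² = 3/7: (3/2,-3/2): +√(3/7); (-3/2,3/2): +√(3/7)

(3/2,-3/2): +√(3/7); (-3/2,3/2): +√(3/7)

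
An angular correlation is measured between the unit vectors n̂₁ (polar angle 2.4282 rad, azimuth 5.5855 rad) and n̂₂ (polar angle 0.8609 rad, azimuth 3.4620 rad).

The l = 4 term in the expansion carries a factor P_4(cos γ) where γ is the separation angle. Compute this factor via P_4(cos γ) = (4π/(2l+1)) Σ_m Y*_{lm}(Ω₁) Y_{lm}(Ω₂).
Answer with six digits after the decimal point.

Summing Y*_{l m}(θ₁,φ₁)·Y_{l m}(θ₂,φ₂) over m ∈ [−4, 4]; prefactor 4π/(2·4+1) = 1.396263:
  m=-4: (-0.076213-0.027893i) × (+0.041753-0.140343i) = -0.007097+0.009531i  (running Σ = -0.007097+0.009531i)
  m=-3: (+0.132310+0.229878i) × (-0.203756+0.291794i) = -0.094036-0.008232i  (running Σ = -0.101133+0.001300i)
  m=-2: (+0.075064-0.423500i) × (+0.304407-0.227030i) = -0.073297-0.145958i  (running Σ = -0.174430-0.144659i)
  m=-1: (-0.179807+0.150739i) × (+0.005883-0.001952i) = -0.000764+0.001238i  (running Σ = -0.175194-0.143421i)
  m=0: (-0.286784-0.000000i) × (-0.362640+0.000000i) = +0.104000+0.000000i  (running Σ = -0.071194-0.143421i)
  m=1: (+0.179807+0.150739i) × (-0.005883-0.001952i) = -0.000764-0.001238i  (running Σ = -0.071957-0.144659i)
  m=2: (+0.075064+0.423500i) × (+0.304407+0.227030i) = -0.073297+0.145958i  (running Σ = -0.145255+0.001300i)
  m=3: (-0.132310+0.229878i) × (+0.203756+0.291794i) = -0.094036+0.008232i  (running Σ = -0.239291+0.009531i)
  m=4: (-0.076213+0.027893i) × (+0.041753+0.140343i) = -0.007097-0.009531i  (running Σ = -0.246387-0.000000i)
Total Σ_m = -0.246387-0.000000i. Multiply by 1.396263: -0.344022-0.000000i. P_4(cos γ) = -0.344022

-0.344022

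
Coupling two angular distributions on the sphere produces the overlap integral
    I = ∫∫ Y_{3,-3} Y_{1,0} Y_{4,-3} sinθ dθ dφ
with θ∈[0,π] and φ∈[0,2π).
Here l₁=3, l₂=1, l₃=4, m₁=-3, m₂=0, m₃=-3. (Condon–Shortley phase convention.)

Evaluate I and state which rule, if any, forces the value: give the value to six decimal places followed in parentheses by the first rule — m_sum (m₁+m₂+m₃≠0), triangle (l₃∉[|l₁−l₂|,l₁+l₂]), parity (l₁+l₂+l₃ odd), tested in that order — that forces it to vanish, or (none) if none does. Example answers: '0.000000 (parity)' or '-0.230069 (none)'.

Σmᵢ = -6 ≠ 0, so the φ-integral vanishes; I = 0

0.000000 (m_sum)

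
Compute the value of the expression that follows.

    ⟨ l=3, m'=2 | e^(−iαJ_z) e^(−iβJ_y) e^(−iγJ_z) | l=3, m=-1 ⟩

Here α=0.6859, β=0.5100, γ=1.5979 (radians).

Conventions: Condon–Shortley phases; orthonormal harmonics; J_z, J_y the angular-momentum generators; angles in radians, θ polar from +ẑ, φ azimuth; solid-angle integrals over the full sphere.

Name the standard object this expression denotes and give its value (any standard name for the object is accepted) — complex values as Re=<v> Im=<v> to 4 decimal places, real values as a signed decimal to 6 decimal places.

This is a Wigner D-matrix element — the rotation-matrix element ⟨l m'| R(α,β,γ) |l m⟩ in the angular-momentum basis.
D^3_{2,-1}(0.6859,0.5100,1.5979) = e^{-i·2·0.6859}·d^3_{2,-1}(0.5100)·e^{-i·-1·1.5979}. Compute d first:
With c≡cos(β/2)=0.967663 and s≡sin(β/2)=0.252245, N=[120·1·2·24]^{1/2}=75.894664
k: max(0,(-1)−(2))=0 … min(3+(-1),3−(2))=1
  k=0: (−1)^3·75.8947/(12)·0.9677^3·0.2522^3 = -0.091976
  k=1: (−1)^4·75.8947/(24)·0.9677^1·0.2522^5 = +0.003125
d^3_{2,-1}(0.5100) = -0.091976 +0.003125 = -0.088851
Attach z-rotation phases: D = e^{-i(2)(0.6859)}·(-0.088851)·e^{-i(-1)(1.5979)} = -0.086589-0.019918i

Wigner D-matrix element, Re=-0.0866 Im=-0.0199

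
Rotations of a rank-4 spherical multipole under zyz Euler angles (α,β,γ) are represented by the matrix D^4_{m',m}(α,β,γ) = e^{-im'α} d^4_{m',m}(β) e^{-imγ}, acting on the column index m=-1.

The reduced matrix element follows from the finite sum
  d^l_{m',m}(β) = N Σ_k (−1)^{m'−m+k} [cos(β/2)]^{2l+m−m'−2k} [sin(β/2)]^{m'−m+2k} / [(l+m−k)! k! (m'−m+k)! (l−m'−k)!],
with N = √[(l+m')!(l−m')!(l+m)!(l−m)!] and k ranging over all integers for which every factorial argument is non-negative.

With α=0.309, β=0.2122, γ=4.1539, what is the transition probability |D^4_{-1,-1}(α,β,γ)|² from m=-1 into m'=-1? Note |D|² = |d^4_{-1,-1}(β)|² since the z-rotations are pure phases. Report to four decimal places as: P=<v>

D^4_{-1,-1}(0.3090,0.2122,4.1539) = e^{-i·-1·0.3090}·d^4_{-1,-1}(0.2122)·e^{-i·-1·4.1539}. Compute d first:
Half-angle: c=0.994377, s=0.105901. N=√(6·120·6·120)=720.000000
k: max(0,(-1)−(-1))=0 … min(4+(-1),4−(-1))=3
  k=0: (−1)^0·720.0000/(720)·0.9944^8·0.1059^0 = +0.955889
  k=1: (−1)^1·720.0000/(48)·0.9944^6·0.1059^2 = -0.162629
  k=2: (−1)^2·720.0000/(24)·0.9944^4·0.1059^4 = +0.003689
  k=3: (−1)^3·720.0000/(72)·0.9944^2·0.1059^6 = -0.000014
d^4_{-1,-1}(0.2122) = +0.955889 -0.162629 +0.003689 -0.000014 = +0.796935
|D^4_{-1,-1}|² = |d^4_{-1,-1}(β)|² = (+0.796935)² = 0.635106 (the z-rotation phases have unit modulus)

P=0.6351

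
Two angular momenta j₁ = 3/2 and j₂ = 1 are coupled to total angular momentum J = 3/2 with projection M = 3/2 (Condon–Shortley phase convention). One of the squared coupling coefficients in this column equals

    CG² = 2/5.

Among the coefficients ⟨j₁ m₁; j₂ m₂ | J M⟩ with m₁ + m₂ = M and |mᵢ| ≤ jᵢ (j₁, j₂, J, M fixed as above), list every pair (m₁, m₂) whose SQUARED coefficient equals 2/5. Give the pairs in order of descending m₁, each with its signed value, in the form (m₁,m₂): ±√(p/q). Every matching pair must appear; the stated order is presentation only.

Admissible pairs with m₁+m₂ = M = 3/2: (1/2,1), (3/2,0)
  (m₁,m₂)=(3/2,0): CG² = 3/5, CG = +√(3/5)
  (m₁,m₂)=(1/2,1): CG² = 2/5, CG = −√(2/5)   ← matches the target
Pairs with CG² = 2/5: (1/2,1): −√(2/5)

(1/2,1): −√(2/5)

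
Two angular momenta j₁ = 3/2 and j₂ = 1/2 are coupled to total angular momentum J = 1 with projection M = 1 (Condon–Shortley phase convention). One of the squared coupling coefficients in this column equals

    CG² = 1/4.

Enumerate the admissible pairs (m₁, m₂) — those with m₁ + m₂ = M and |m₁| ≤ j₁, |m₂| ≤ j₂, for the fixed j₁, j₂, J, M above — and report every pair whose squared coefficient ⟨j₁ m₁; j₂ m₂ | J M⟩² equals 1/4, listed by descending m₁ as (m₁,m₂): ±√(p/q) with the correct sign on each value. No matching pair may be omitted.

Admissible pairs with m₁+m₂ = M = 1: (1/2,1/2), (3/2,-1/2)
  (m₁,m₂)=(3/2,-1/2): CG² = 3/4, CG = +√(3/4)
  (m₁,m₂)=(1/2,1/2): CG² = 1/4, CG = −√(1/4)   ← matches the target
Pairs with CG² = 1/4: (1/2,1/2): −√(1/4)

(1/2,1/2): −√(1/4)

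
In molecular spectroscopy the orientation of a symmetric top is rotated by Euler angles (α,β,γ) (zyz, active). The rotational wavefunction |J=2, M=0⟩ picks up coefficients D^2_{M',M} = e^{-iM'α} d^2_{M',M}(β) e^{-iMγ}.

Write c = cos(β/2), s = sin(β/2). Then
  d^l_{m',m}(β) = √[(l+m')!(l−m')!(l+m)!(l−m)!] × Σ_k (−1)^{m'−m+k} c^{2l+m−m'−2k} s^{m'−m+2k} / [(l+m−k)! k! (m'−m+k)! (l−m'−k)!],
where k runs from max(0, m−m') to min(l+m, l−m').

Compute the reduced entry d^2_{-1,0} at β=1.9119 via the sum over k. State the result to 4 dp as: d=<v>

d^2_{-1,0}(β=1.9119) via the finite sum:
With c≡cos(β/2)=0.576833 and s≡sin(β/2)=0.816862, N=[1·6·2·2]^{1/2}=4.898979
The bounds max(0,m−m')=1 and min(l+m,l−m')=2 give 2 terms
  k=1: (−1)^0·4.8990/(2)·0.5768^3·0.8169^1 = +0.384038
  k=2: (−1)^1·4.8990/(2)·0.5768^1·0.8169^3 = -0.770144
d^2_{-1,0}(1.9119) = +0.384038 -0.770144 = -0.386106

d=-0.3861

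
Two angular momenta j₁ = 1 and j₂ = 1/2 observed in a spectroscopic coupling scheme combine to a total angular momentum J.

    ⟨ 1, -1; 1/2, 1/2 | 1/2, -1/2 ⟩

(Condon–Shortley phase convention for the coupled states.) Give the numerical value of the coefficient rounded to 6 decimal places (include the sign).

-0.816497  (= −√(2/3))

√[2·1!1!0!/3! · 0!2!1!0!0!1!] = √(2/3)
  +(−1)^1/∏(1,0,1,0,0,0)! = -1  (running -1)
⟨..|..⟩ = √(2/3)·(-1) = -0.816497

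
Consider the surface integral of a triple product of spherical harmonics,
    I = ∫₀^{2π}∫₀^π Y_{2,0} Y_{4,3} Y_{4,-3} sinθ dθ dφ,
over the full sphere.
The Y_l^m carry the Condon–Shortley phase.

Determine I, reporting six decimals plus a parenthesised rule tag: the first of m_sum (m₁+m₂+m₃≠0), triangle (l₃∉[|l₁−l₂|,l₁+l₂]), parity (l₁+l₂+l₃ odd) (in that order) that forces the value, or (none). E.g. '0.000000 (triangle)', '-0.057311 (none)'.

Checks pass: Σm=0; 10 even; l₃=4∈[2,6].
(2·2+1)(2·4+1)(2·4+1) = 405
Δ: 2! 2! 6! / 11! → 1/13860
sum: t=0:+1/192 t=1:−1/36 t=2:+1/192 = -5/288
3j²(2 4 4; 0 0 0) = Δ·Π!·Σ² = 20/693  (sign -1)
sum: t=1:−1/720 t=2:+1/480 = 1/1440
3j²(2 4 4; 0 3 -3) = Δ·Π!·Σ² = 7/1980  (sign -1)
combine: 4πI² = 405·20/693·7/1980 = 5/121
take √, sign +1: I = 0.05734392
No selection rule forces the value: the integral is nonzero (none).

0.057344 (none)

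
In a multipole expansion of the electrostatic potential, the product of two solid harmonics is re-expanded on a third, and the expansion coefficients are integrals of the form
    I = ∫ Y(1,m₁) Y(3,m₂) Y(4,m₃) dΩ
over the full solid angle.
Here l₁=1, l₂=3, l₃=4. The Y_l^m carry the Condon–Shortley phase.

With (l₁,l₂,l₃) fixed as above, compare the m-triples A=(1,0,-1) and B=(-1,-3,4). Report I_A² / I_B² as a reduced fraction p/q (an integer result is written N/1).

Same 1,3,4: normalisation and zero-m 3j drop out of the ratio.
A: Δ: 0! 2! 6! / 9! → 1/252; sum: t=0:+1/72 = 1/72; 3j²(1 3 4; 1 0 -1) = Δ·Π!·Σ² = 5/126  (sign -1)
B: Δ: 0! 2! 6! / 9! → 1/252; sum: t=0:+1/1440 = 1/1440; 3j²(1 3 4; -1 -3 4) = Δ·Π!·Σ² = 1/9  (sign +1)
I_A²/I_B² = (5/126)/(1/9) = 5/14

5/14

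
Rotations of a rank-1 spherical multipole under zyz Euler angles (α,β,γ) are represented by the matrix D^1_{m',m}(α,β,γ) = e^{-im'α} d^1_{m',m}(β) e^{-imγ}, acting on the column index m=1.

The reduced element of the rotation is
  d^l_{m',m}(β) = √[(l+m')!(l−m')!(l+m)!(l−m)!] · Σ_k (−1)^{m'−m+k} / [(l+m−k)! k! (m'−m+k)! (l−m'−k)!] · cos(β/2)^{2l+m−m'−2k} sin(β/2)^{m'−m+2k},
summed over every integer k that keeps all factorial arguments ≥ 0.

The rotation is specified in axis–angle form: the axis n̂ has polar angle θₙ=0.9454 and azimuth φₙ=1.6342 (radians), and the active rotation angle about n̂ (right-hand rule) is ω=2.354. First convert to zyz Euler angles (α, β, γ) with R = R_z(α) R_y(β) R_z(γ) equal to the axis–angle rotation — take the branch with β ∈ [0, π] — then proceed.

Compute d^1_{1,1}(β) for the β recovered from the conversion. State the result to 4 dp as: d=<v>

Axis–angle → zyz. n̂ = (sinθₙcosφₙ, sinθₙsinφₙ, cosθₙ) = (-0.051369, +0.809102, +0.585419), ω = 2.3540.
R = I cosω + sinω [n̂]ₓ + (1−cosω) n̂n̂ᵀ gives
  R = [-0.701053, -0.485748, +0.522086; +0.343974, +0.410981, +0.844261; -0.624666, +0.771455, -0.121035]
β = atan2(√(R₁₃²+R₂₃²), R₃₃) = 1.692128; α = atan2(R₂₃, R₁₃) mod 2π = 1.016962; γ = atan2(R₃₂, −R₃₁) mod 2π = 0.890154
d^1_{1,1}(β=1.6921) via the finite sum:
c=cos(1.692128/2)=0.662935, s=sin(1.692128/2)=0.748677; N=√[2·1·2·1]=2.000000
Admissible k: 0..0 (factorial args all ≥0)
  k=0: (−1)^0·2.0000/(2)·0.6629^2·0.7487^0 = +0.439483
d^1_{1,1}(1.6921) = +0.439483

d=0.4395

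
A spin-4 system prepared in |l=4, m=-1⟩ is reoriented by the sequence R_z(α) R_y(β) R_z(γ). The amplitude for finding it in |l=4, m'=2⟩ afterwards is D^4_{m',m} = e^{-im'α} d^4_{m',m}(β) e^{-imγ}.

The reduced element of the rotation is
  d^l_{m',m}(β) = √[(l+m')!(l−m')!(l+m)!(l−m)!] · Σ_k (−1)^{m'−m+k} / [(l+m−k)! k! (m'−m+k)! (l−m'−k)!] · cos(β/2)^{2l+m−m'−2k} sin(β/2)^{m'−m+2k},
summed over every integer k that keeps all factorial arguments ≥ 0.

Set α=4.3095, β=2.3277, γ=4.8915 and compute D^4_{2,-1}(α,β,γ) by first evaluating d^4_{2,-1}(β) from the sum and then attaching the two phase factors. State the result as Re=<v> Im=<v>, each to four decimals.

Re=0.1435 Im=-0.0952

D^4_{2,-1}(4.3095,2.3277,4.8915) = e^{-i·2·4.3095}·d^4_{2,-1}(2.3277)·e^{-i·-1·4.8915}. Compute d first:
With c≡cos(β/2)=0.395807 and s≡sin(β/2)=0.918334, N=[720·2·6·120]^{1/2}=1018.233765
The bounds max(0,m−m')=0 and min(l+m,l−m')=2 give 3 terms
  k=0: (−1)^3·1018.2338/(72)·0.3958^5·0.9183^3 = -0.106398
  k=1: (−1)^4·1018.2338/(48)·0.3958^3·0.9183^5 = +0.859130
  k=2: (−1)^5·1018.2338/(240)·0.3958^1·0.9183^7 = -0.924961
d^4_{2,-1}(2.3277) = -0.106398 +0.859130 -0.924961 = -0.172229
Attach z-rotation phases: D = e^{-i(2)(4.3095)}·(-0.172229)·e^{-i(-1)(4.8915)} = +0.143503-0.095235i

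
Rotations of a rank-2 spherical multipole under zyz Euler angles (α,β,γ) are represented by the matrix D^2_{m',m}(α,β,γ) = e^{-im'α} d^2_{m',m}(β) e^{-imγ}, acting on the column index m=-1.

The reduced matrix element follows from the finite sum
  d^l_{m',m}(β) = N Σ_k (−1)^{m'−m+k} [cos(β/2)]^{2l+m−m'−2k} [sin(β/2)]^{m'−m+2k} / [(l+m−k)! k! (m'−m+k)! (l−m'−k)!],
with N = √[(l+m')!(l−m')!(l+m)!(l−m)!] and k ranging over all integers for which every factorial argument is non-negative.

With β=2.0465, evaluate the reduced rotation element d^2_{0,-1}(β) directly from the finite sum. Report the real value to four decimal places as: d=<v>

d^2_{0,-1}(β=2.0465) via the finite sum:
With c≡cos(β/2)=0.520594 and s≡sin(β/2)=0.853804, N=[2·2·1·6]^{1/2}=4.898979
The bounds max(0,m−m')=0 and min(l+m,l−m')=1 give 2 terms
  k=0: (−1)^1·4.8990/(2)·0.5206^3·0.8538^1 = -0.295074
  k=1: (−1)^2·4.8990/(2)·0.5206^1·0.8538^3 = +0.793688
d^2_{0,-1}(2.0465) = -0.295074 +0.793688 = +0.498614

d=0.4986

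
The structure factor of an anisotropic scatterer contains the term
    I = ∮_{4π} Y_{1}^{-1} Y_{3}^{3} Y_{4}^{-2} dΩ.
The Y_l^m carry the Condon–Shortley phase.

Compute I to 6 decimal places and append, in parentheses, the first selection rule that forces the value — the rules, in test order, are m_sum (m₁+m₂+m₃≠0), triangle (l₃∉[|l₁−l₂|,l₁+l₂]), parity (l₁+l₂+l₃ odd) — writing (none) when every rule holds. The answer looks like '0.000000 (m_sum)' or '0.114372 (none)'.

Rules hold: Σm=0, L=8 even, 2≤4≤4.
N = 3·7·9 = 189
Δ = 0!·2!·6!/9! = 1/252
Racah Σ t=0..0: t=0:+1/36 = 1/36
⇒ 3j(1 3 4; 0 0 0)² = 4/63, sgn +1
Racah Σ t=0..0: t=0:+1/1440 = 1/1440
⇒ 3j(1 3 4; -1 3 -2)² = 1/252, sgn +1
4πI² = N·(3j₀)²·(3jₘ)² = 1/21
I = +1·√(0.047619/4π) = 0.06155813
No selection rule forces the value: the integral is nonzero (none).

0.061558 (none)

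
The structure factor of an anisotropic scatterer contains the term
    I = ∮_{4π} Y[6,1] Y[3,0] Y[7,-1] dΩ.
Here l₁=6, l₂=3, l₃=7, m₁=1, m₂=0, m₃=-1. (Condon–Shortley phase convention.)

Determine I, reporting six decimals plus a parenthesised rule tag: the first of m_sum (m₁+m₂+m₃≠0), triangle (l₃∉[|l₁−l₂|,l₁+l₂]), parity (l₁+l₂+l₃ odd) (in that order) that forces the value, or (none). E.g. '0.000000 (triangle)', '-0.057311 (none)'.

m-sum 0 ✓  L=16 even ✓  3≤7≤9 ✓
Π(2lᵢ+1) = 13×7×15 = 1365
triangle coeff Δ(6,3,7) = 1/2042040
Σ_t [0,2]: t=0:+1/207360 t=1:−1/57600 t=2:+1/207360 = -1/129600
(3j)²=168/12155 [(6 3 7; 0 0 0)], sign=+1
Σ_t [0,2]: t=0:+1/172800 t=1:−1/69120 t=2:+1/362880 = -43/7257600
(3j)²=1849/170170 [(6 3 7; 1 0 -1)], sign=-1
⇒ 4πI² = 465948/2272985
I = (-1)√(465948/2272985/(4π)) = -0.12772194
No selection rule forces the value: the integral is nonzero (none).

-0.127722 (none)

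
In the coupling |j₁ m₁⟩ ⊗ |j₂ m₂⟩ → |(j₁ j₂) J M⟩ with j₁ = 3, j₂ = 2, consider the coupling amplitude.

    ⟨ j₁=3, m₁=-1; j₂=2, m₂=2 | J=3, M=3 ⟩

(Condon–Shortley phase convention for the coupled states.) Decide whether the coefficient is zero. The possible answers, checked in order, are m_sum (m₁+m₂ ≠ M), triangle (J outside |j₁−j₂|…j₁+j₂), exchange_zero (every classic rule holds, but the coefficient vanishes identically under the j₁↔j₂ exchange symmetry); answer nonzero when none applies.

m_sum

m-sum: m₁+m₂ = -1+2 = 1, M = 3  ✗ ⇒ coefficient is 0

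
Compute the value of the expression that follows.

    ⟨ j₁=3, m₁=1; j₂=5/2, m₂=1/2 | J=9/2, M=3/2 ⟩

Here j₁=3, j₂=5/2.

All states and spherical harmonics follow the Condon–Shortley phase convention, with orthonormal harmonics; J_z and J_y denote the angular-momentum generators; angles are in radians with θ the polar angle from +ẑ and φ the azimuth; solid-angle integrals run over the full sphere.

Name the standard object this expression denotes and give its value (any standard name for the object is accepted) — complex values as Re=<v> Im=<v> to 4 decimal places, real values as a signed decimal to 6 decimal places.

Clebsch–Gordan coefficient, +√(5/231) ≈ +0.147122

This is a Clebsch–Gordan (vector-coupling) coefficient.
triangle: 1!×5!×4!/11! = 2880/39916800
(j±m)!: 4!×2!×3!×2!×6!×3! = 2488320
prefactor² = (2J+1)×Δ×N² = 138240/77
  k=0: +1/(0!×1!×2!×3!×3!×1!) = 1/72
  k=1: −1/(1!×0!×1!×2!×4!×2!) = -1/96
Σ = 1/288  ⇒  CG² = 138240/77×(1/288)² = 5/231
CG = +√(5/231) = +0.147122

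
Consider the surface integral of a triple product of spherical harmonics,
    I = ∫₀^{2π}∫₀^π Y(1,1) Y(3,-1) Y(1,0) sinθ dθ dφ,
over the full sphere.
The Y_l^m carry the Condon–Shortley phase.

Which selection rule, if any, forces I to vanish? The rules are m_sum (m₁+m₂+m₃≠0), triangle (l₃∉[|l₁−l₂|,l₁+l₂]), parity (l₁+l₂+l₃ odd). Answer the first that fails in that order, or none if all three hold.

Σmᵢ = 0  ✓
l₃∈[|l₁−l₂|,l₁+l₂]=[2,4] required, l₃=1 fails  ✗
Σlᵢ = 5 ⇒ odd

triangle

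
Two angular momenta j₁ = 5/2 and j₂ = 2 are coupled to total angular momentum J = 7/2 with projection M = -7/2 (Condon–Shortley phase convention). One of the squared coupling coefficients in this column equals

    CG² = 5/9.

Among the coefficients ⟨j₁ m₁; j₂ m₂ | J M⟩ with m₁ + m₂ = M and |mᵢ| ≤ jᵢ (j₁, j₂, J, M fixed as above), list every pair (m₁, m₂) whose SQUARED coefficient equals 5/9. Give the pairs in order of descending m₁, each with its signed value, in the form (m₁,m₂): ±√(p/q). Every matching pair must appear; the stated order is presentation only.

(-5/2,-1): −√(5/9)

Admissible pairs with m₁+m₂ = M = -7/2: (-5/2,-1), (-3/2,-2)
  (m₁,m₂)=(-3/2,-2): CG² = 4/9, CG = +√(4/9)
  (m₁,m₂)=(-5/2,-1): CG² = 5/9, CG = −√(5/9)   ← matches the target
Pairs with CG² = 5/9: (-5/2,-1): −√(5/9)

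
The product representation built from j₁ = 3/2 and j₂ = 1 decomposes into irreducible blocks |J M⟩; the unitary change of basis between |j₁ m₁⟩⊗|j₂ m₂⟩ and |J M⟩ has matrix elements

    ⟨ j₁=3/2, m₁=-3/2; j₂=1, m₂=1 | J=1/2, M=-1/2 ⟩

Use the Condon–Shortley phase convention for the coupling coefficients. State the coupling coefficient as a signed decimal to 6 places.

j₁+j₂−J=2  J+j₁−j₂=1  J−j₁+j₂=0  j₁+j₂+J+1=4
(j₁±m₁, j₂±m₂, J±M) = (0,3,2,0,0,1)
P² = 2
sum k=2..2:
  [2] +1/2 = 1/2
S = 1/2
C² = P²·S² = 1/2 ; C = +0.707107

+√(1/2) ≈ +0.707107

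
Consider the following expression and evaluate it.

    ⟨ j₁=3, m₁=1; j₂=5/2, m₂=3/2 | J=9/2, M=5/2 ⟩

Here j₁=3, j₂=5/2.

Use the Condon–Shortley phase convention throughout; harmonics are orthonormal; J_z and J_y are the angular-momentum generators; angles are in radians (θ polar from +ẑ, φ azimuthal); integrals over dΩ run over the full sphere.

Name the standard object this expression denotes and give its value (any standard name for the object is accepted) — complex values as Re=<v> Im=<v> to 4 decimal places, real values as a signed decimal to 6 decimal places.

Clebsch–Gordan coefficient, −√(10/99) ≈ -0.317821

This is a Clebsch–Gordan (vector-coupling) coefficient.
√[10·1!5!4!/11! · 4!2!4!1!7!2!] = √(92160/11)
  +(−1)^0/∏(0,1,2,4,3,0)! = 1/288  (running 1/288)
  +(−1)^1/∏(1,0,1,3,4,1)! = -1/144  (running -1/288)
⟨..|..⟩ = √(92160/11)·(-1/288) = -0.317821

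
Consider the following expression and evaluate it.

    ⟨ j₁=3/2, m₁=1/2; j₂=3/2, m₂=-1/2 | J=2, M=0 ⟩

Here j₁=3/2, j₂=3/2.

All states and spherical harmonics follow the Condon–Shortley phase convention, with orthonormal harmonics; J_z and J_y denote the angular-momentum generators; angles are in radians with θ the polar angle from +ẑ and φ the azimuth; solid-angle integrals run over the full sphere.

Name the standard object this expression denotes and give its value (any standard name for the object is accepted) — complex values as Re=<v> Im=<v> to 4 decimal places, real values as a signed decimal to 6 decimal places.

Clebsch–Gordan coefficient, +√(1/4) ≈ +0.500000

This is a Clebsch–Gordan (vector-coupling) coefficient.
√[5·1!2!2!/6! · 2!1!1!2!2!2!] = √(4/9)
  +(−1)^0/∏(0,1,1,1,1,1)! = 1  (running 1)
  +(−1)^1/∏(1,0,0,0,2,2)! = -1/4  (running 3/4)
⟨..|..⟩ = √(4/9)·(3/4) = +0.500000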